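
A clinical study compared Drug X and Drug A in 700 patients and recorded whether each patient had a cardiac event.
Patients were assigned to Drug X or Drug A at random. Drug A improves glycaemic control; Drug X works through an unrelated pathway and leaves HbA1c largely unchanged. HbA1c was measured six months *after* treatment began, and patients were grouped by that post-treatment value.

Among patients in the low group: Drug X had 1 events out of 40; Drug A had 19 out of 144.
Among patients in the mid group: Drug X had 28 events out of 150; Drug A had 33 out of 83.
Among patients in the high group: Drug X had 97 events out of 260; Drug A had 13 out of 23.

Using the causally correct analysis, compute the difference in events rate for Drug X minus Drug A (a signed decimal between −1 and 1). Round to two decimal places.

HbA1c lies on the pathway drug → HbA1c → outcome, so adjusting for it blocks the indirect effect. For the total causal effect of drug, use the unadjusted pooled rates.
The causal difference is the pooled difference: 0.280 − 0.260 = +0.020.

+0.02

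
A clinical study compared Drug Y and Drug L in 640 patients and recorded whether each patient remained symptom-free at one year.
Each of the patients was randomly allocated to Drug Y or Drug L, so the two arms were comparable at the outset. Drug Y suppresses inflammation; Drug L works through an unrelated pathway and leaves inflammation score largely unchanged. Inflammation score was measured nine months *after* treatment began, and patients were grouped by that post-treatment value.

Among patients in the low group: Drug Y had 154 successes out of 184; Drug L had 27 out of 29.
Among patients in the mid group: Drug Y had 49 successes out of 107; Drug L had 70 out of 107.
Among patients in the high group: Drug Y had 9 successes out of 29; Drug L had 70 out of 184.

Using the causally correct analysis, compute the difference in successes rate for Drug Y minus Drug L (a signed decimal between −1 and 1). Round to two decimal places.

The inflammation score-specific comparison favours Drug L throughout, but the pooled figures favour Drug Y. The question is whether to condition on inflammation score.
Inflammation score is recorded after the drug and is itself shifted by it — it sits on the causal path from drug to outcome. Conditioning on a mediator would strip out part of the effect we want; the pooled comparison gives the total causal effect.
The causal difference is the pooled difference: 0.662 − 0.522 = +0.141.

+0.14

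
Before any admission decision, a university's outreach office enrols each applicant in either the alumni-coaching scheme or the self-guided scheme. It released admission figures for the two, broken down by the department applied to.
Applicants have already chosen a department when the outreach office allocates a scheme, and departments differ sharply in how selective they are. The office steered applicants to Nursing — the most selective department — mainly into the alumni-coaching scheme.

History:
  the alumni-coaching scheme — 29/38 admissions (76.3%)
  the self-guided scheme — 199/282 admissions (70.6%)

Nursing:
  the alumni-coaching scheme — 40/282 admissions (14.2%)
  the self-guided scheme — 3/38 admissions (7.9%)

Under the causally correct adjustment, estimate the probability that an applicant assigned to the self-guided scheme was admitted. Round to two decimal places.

The department-specific comparison favours the alumni-coaching scheme throughout, but the pooled figures favour the self-guided scheme. The question is whether to condition on department.
Here department is a common cause — it drives both which outreach scheme a case falls under and the outcome. The crude comparison mixes populations; the stratum-specific rates are the causally relevant ones.
Standardising the self-guided scheme to the population department mix: 0.500·199/282 + 0.500·3/38 = 0.392.

0.39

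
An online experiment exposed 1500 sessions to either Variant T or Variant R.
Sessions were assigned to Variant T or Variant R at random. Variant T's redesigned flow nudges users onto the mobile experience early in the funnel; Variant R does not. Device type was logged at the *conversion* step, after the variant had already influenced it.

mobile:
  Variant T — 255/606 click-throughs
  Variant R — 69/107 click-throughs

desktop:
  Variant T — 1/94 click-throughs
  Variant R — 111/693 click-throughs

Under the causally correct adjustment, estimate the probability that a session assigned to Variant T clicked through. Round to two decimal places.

Device type lies on the pathway variant → device type → outcome, so adjusting for it blocks the indirect effect. For the total causal effect of variant, use the unadjusted pooled rates.
So P(outcome | do(Variant T)) is just the pooled rate for Variant T: 256/700 = 0.366.

0.37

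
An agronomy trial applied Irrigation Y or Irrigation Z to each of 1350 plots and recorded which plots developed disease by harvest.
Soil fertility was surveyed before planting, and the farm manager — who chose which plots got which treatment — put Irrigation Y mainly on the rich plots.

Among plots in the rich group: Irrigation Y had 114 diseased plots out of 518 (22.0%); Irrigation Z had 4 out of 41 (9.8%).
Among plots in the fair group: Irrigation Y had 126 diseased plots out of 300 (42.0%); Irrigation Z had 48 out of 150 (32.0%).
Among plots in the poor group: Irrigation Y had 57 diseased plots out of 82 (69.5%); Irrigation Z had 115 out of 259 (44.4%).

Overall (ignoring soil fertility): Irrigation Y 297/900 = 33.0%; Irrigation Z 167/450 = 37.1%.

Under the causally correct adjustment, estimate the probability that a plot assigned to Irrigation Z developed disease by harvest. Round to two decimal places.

Soil fertility is set before the irrigation has any effect — it is not caused by the irrigation — and it independently drives the outcome. That makes it a confounder, so the causal comparison is within soil fertility levels.
Standardising Irrigation Z to the population soil fertility mix: 0.414·4/41 + 0.333·48/150 + 0.253·115/259 = 0.259.

0.26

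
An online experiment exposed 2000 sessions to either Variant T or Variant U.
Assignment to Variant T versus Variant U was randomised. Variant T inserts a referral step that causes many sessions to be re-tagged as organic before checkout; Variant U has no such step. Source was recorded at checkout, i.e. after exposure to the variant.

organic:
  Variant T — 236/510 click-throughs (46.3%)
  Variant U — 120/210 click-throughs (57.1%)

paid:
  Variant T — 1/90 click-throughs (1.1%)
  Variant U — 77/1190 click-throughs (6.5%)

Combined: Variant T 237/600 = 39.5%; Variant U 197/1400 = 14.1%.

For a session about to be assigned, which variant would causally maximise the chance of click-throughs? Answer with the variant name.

Variant T

Traffic source is downstream of the variant. One should not condition on a consequence of treatment, so the overall rates are the right comparison.
Pooled: Variant T 39.5% vs Variant U 14.1%; Variant T is higher overall.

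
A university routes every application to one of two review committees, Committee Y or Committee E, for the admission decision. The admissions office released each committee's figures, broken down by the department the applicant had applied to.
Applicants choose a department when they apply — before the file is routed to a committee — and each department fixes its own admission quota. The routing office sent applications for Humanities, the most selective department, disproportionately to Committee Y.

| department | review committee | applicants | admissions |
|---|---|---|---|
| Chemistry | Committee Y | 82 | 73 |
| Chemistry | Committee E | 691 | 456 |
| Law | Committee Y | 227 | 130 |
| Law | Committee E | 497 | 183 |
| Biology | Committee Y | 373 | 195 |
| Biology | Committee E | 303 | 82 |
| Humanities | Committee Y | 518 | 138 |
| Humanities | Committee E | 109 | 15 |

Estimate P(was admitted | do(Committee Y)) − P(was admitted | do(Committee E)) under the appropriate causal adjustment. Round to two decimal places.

+0.21

Department is set before the review committee has any effect — it is not caused by the review committee — and it independently drives the outcome. That makes it a confounder, so the causal comparison is within department levels.
Adjusting over the population distribution of department: 0.276·(0.890−0.660) + 0.259·(0.573−0.368) + 0.241·(0.523−0.271) + 0.224·(0.266−0.138) = +0.206.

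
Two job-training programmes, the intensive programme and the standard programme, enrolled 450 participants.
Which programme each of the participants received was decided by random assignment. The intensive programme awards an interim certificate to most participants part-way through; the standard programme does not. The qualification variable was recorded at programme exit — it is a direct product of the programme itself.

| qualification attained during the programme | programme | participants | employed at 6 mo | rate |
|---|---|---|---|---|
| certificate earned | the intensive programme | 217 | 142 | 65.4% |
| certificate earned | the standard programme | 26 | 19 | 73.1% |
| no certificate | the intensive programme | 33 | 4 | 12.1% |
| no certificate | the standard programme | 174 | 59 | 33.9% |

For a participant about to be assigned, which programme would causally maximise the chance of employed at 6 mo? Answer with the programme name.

Qualification attained during the programme is recorded after the programme and is itself shifted by it — it sits on the causal path from programme to outcome. Conditioning on a mediator would strip out part of the effect we want; the pooled comparison gives the total causal effect.
Pooled: the intensive programme 58.4% vs the standard programme 39.0%; the intensive programme is higher overall.

the intensive programme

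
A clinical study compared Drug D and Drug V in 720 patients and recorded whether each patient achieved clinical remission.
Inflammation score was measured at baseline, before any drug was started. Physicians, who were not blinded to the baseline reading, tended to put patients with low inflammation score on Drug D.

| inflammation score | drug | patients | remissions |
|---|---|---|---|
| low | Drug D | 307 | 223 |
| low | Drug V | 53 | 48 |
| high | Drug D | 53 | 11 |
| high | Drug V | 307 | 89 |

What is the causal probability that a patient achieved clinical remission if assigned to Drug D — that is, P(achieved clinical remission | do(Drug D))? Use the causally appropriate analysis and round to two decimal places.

0.47

Drug V is higher inside every inflammation score stratum but Drug D is higher in aggregate. Whether to stratify depends on how inflammation score relates to the drug.
Here inflammation score is a common cause — it drives both which drug a case falls under and the outcome. The crude comparison mixes populations; the stratum-specific rates are the causally relevant ones.
Standardising Drug D to the population inflammation score mix: 0.500·223/307 + 0.500·11/53 = 0.467.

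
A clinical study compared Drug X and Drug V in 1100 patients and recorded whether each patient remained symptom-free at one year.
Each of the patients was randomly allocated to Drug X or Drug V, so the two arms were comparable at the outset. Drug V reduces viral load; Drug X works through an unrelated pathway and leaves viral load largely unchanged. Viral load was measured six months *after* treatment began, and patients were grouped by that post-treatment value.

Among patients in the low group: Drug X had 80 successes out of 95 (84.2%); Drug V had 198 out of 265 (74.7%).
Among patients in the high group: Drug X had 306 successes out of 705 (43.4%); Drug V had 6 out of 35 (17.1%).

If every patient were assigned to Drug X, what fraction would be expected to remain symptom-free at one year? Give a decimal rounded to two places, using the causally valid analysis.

The distribution of viral load is itself part of what the drug does — it is an intermediate outcome. Holding it fixed would remove that part of the effect; the total effect is the pooled difference.
So P(outcome | do(Drug X)) is just the pooled rate for Drug X: 386/800 = 0.482.

0.48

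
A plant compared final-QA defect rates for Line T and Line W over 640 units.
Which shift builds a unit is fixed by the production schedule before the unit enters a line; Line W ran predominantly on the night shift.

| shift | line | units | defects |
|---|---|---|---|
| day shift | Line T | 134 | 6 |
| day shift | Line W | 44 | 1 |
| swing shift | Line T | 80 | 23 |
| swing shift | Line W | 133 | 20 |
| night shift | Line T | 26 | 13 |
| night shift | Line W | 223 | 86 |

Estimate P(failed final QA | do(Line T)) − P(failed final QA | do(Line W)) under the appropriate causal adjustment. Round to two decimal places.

+0.10

The stratified and pooled comparisons disagree (Line W wins within each shift; Line T wins overall), so the answer turns on the causal role of shift.
Shift satisfies the back-door criterion: it is not a descendant of the line, and it blocks the spurious path from line to outcome. Adjusting for it (i.e., using the within-shift rates) gives the causal effect.
Adjusting over the population distribution of shift: 0.278·(0.045−0.023) + 0.333·(0.287−0.150) + 0.389·(0.500−0.386) = +0.096.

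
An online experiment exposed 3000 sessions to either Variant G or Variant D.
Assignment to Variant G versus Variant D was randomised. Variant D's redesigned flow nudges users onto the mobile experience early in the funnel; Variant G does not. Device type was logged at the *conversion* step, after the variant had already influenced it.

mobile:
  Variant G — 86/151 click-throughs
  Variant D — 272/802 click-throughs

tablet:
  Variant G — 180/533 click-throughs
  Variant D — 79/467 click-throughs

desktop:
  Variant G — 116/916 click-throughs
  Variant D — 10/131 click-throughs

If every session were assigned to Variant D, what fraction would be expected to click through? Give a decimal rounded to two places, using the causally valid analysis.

0.26

Because the variant influences device type, device type is a post-treatment mediator, not a confounder. Stratifying on it would bias the estimate; the causal effect is the crude pooled difference.
So P(outcome | do(Variant D)) is just the pooled rate for Variant D: 361/1400 = 0.258.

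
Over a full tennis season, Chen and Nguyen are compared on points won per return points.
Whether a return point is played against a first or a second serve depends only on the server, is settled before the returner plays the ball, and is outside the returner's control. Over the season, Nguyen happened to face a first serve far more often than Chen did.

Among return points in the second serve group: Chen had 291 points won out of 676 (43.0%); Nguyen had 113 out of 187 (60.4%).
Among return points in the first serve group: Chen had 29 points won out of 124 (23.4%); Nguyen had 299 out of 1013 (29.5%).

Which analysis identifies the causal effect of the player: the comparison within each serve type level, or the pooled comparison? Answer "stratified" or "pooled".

Serve type differs across players for reasons unrelated to any effect of the player itself, and it separately predicts the outcome — a classic confounder. We must compare within serve type levels.
Within each level — second serve: 43.0% vs 60.4%; first serve: 23.4% vs 29.5% — Nguyen is higher every time.

stratified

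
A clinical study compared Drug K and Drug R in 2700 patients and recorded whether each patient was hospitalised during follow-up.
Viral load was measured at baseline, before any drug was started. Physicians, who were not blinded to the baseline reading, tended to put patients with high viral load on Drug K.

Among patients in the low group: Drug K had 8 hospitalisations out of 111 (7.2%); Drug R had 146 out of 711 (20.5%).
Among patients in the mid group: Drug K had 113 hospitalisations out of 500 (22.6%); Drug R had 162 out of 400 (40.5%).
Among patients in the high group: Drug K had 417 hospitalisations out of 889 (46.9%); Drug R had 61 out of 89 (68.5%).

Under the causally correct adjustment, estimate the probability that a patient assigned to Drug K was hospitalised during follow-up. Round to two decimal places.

Drug K is lower inside every viral load stratum but Drug R is lower in aggregate. Whether to stratify depends on how viral load relates to the drug.
Viral load satisfies the back-door criterion: it is not a descendant of the drug, and it blocks the spurious path from drug to outcome. Adjusting for it (i.e., using the within-viral load rates) gives the causal effect.
Standardising Drug K to the population viral load mix: 0.304·8/111 + 0.333·113/500 + 0.362·417/889 = 0.267.

0.27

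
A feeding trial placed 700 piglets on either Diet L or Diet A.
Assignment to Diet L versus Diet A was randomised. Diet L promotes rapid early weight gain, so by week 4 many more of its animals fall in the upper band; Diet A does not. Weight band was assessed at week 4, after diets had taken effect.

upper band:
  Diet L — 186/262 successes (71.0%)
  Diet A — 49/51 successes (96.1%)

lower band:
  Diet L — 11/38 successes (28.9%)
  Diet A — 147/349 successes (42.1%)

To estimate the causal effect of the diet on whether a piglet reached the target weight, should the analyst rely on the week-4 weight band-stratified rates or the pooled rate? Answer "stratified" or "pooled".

pooled

Stratifying would compare diets among piglets the diets themselves sorted into week-4 weight band groups — a form of selection on an intermediate. The unconditioned pooled rates give the total causal effect.
Pooled: Diet L 65.7% vs Diet A 49.0%; Diet L is higher overall.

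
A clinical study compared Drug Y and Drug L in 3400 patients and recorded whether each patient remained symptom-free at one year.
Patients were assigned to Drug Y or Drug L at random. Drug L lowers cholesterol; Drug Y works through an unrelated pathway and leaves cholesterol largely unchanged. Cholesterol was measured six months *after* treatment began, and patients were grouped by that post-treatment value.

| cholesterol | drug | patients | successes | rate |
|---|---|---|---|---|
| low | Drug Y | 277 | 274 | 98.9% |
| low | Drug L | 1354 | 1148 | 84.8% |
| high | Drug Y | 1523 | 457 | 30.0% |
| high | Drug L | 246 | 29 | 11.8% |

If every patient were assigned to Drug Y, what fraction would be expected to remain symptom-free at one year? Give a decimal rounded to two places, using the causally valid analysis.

0.41

Cholesterol is downstream of the drug. One should not condition on a consequence of treatment, so the overall rates are the right comparison.
So P(outcome | do(Drug Y)) is just the pooled rate for Drug Y: 731/1800 = 0.406.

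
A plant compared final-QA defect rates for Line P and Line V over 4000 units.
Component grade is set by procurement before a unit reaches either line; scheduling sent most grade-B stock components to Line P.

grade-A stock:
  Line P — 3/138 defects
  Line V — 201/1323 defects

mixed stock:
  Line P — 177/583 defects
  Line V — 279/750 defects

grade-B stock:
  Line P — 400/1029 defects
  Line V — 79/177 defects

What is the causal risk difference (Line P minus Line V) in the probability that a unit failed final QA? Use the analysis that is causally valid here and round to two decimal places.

Since component grade is a pre-existing factor (not a product of the line) and it affects the outcome on its own, it is a confounder. The stratified rates, not the pooled rate, identify the causal effect.
Adjusting over the population distribution of component grade: 0.365·(0.022−0.152) + 0.333·(0.304−0.372) + 0.301·(0.389−0.446) = -0.088.

-0.09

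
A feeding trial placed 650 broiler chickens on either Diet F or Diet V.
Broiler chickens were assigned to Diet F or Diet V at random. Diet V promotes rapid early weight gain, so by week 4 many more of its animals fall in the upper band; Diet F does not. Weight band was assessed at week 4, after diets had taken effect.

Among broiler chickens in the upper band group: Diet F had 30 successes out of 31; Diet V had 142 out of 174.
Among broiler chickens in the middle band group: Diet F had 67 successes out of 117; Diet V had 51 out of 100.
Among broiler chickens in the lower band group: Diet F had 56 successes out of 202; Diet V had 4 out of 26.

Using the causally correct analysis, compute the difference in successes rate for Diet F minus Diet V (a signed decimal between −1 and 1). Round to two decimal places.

-0.22

The week-4 weight band-specific comparison favours Diet F throughout, but the pooled figures favour Diet V. The question is whether to condition on week-4 weight band.
Week-4 weight band is downstream of the diet. One should not condition on a consequence of treatment, so the overall rates are the right comparison.
The causal difference is the pooled difference: 0.437 − 0.657 = -0.220.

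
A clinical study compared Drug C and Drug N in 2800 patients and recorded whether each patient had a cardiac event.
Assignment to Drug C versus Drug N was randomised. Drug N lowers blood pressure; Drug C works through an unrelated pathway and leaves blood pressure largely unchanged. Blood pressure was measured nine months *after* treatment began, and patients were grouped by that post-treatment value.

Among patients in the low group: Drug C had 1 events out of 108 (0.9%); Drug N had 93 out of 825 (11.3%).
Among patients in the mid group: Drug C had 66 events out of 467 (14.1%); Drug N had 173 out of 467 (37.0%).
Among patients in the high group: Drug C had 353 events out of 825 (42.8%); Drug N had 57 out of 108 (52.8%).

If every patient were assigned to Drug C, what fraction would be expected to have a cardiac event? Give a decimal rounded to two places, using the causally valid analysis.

0.30

Within every blood pressure level Drug C has the lower rate, yet pooled Drug N does — Simpson's reversal.
Blood pressure is downstream of the drug. One should not condition on a consequence of treatment, so the overall rates are the right comparison.
So P(outcome | do(Drug C)) is just the pooled rate for Drug C: 420/1400 = 0.300.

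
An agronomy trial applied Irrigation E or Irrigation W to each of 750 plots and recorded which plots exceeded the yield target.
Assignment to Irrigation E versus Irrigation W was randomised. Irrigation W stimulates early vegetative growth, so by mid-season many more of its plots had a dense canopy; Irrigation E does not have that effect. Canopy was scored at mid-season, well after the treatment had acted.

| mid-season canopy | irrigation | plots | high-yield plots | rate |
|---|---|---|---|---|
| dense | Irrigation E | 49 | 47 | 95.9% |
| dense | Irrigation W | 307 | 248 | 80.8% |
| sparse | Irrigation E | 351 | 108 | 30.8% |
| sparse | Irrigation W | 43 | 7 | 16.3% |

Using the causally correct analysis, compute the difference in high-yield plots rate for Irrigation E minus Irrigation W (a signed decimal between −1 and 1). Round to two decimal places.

-0.34

Mid-season canopy is recorded after the irrigation and is itself shifted by it — it sits on the causal path from irrigation to outcome. Conditioning on a mediator would strip out part of the effect we want; the pooled comparison gives the total causal effect.
The causal difference is the pooled difference: 0.388 − 0.729 = -0.341.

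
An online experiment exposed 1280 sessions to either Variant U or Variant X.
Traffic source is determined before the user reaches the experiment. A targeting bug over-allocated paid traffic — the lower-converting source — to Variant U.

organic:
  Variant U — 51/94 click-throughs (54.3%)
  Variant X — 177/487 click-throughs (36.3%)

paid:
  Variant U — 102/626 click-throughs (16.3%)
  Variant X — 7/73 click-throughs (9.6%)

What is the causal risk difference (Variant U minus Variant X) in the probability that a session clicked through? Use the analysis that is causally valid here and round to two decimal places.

+0.12

Traffic source differs across variants for reasons unrelated to any effect of the variant itself, and it separately predicts the outcome — a classic confounder. We must compare within traffic source levels.
Adjusting over the population distribution of traffic source: 0.454·(0.543−0.363) + 0.546·(0.163−0.096) = +0.118.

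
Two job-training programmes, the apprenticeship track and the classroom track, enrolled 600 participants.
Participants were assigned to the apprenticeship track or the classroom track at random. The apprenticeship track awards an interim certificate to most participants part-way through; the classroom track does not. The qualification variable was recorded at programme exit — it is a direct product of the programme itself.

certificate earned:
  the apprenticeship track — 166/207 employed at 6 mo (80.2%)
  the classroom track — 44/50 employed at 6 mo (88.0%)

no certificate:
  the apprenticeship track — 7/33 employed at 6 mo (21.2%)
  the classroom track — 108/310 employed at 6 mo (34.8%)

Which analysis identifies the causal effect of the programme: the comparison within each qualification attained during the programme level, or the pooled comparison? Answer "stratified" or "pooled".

The qualification attained during the programme-specific comparison favours the classroom track throughout, but the pooled figures favour the apprenticeship track. The question is whether to condition on qualification attained during the programme.
Qualification attained during the programme is downstream of the programme. One should not condition on a consequence of treatment, so the overall rates are the right comparison.
Pooled: the apprenticeship track 72.1% vs the classroom track 42.2%; the apprenticeship track is higher overall.

pooled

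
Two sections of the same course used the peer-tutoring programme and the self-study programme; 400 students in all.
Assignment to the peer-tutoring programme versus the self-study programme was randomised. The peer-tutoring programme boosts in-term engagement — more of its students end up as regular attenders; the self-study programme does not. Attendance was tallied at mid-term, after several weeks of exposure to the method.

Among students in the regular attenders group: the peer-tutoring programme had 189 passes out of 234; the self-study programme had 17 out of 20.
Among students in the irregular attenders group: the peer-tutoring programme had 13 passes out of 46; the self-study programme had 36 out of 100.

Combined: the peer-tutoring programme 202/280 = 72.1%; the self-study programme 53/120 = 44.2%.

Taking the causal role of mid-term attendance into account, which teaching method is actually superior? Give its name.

the peer-tutoring programme

Mid-term attendance here is a post-treatment variable shaped by the teaching method; conditioning on it would introduce bias rather than remove it. The overall comparison is the causal one.
Pooled: the peer-tutoring programme 72.1% vs the self-study programme 44.2%; the peer-tutoring programme is higher overall.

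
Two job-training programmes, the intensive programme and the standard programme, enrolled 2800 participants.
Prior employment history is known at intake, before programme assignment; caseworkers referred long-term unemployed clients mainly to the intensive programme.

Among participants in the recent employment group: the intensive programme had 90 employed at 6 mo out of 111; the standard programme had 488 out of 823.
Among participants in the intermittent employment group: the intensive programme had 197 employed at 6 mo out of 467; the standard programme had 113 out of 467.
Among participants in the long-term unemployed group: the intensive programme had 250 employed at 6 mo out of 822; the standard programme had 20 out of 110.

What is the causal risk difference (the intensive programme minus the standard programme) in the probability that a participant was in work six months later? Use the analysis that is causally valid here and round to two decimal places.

+0.17

The prior employment history-specific comparison favours the intensive programme throughout, but the pooled figures favour the standard programme. The question is whether to condition on prior employment history.
Nothing the programme does changes prior employment history; the imbalance is an allocation artefact. With prior employment history also predicting the outcome, the pooled figure is confounded, and the within-stratum comparison is the causal one.
Adjusting over the population distribution of prior employment history: 0.334·(0.811−0.593) + 0.334·(0.422−0.242) + 0.333·(0.304−0.182) = +0.173.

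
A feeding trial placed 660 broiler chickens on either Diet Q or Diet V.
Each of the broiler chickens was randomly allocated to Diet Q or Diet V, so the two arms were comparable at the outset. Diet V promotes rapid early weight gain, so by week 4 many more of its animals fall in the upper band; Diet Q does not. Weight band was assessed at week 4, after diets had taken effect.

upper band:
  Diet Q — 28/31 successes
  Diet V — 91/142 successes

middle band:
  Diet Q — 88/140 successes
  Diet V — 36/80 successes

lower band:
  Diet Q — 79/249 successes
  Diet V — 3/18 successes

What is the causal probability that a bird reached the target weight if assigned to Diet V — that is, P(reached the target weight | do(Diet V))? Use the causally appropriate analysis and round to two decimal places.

Within every week-4 weight band level Diet Q has the higher rate, yet pooled Diet V does — Simpson's reversal.
Because the diet influences week-4 weight band, week-4 weight band is a post-treatment mediator, not a confounder. Stratifying on it would bias the estimate; the causal effect is the crude pooled difference.
So P(outcome | do(Diet V)) is just the pooled rate for Diet V: 130/240 = 0.542.

0.54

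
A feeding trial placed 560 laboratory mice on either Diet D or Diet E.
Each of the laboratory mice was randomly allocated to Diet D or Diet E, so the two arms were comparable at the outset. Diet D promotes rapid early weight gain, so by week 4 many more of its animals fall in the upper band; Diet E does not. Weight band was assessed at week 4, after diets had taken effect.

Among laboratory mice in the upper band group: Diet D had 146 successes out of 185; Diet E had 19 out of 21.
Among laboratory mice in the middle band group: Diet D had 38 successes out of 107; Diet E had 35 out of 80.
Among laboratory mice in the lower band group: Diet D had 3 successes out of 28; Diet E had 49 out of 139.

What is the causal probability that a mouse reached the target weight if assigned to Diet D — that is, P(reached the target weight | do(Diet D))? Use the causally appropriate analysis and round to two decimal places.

The stratified and pooled comparisons disagree (Diet E wins within each week-4 weight band; Diet D wins overall), so the answer turns on the causal role of week-4 weight band.
Week-4 weight band here is a post-treatment variable shaped by the diet; conditioning on it would introduce bias rather than remove it. The overall comparison is the causal one.
So P(outcome | do(Diet D)) is just the pooled rate for Diet D: 187/320 = 0.584.

0.58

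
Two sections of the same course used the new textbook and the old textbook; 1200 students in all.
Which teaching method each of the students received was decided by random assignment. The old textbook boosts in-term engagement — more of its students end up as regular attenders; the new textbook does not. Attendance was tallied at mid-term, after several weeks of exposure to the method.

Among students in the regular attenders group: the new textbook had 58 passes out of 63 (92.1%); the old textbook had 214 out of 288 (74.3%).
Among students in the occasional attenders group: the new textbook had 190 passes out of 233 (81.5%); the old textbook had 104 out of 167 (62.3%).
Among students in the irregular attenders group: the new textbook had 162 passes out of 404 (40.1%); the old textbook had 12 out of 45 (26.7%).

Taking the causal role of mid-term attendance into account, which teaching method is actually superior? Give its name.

Mid-term attendance is recorded after the teaching method and is itself shifted by it — it sits on the causal path from teaching method to outcome. Conditioning on a mediator would strip out part of the effect we want; the pooled comparison gives the total causal effect.
Pooled: the new textbook 58.6% vs the old textbook 66.0%; the old textbook is higher overall.

the old textbook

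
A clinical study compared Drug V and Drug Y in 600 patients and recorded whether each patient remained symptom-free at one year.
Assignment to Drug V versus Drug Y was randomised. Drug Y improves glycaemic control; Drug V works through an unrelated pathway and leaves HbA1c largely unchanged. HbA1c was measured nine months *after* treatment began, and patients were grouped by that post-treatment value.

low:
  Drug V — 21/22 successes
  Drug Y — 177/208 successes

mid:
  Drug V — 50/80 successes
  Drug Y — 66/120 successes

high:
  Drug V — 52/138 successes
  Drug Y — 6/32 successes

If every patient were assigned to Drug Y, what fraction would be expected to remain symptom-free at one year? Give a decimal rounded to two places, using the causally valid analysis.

Drug V is higher inside every HbA1c stratum but Drug Y is higher in aggregate. Whether to stratify depends on how HbA1c relates to the drug.
HbA1c here is a post-treatment variable shaped by the drug; conditioning on it would introduce bias rather than remove it. The overall comparison is the causal one.
So P(outcome | do(Drug Y)) is just the pooled rate for Drug Y: 249/360 = 0.692.

0.69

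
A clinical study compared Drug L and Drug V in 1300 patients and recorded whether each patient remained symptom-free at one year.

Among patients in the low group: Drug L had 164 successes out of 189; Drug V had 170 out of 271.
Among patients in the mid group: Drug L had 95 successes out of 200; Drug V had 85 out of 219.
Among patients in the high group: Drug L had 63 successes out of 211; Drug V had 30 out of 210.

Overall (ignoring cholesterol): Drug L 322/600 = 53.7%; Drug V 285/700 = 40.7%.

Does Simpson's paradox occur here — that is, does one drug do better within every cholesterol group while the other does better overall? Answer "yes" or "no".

Within each cholesterol level (low 86.8% vs 62.7%; mid 47.5% vs 38.8%; high 29.9% vs 14.3%), Drug L has the higher rate every time. Pooled: 53.7% vs 40.7% — Drug L has the higher rate overall. They agree.

no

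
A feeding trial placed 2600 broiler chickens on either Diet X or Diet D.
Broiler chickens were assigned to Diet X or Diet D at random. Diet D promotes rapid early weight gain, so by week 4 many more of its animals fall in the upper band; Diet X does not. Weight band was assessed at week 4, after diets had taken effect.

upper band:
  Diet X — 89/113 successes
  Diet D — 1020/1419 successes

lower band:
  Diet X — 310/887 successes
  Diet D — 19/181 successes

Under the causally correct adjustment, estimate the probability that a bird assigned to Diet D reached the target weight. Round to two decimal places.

The stratified and pooled comparisons disagree (Diet X wins within each week-4 weight band; Diet D wins overall), so the answer turns on the causal role of week-4 weight band.
Week-4 weight band lies on the pathway diet → week-4 weight band → outcome, so adjusting for it blocks the indirect effect. For the total causal effect of diet, use the unadjusted pooled rates.
So P(outcome | do(Diet D)) is just the pooled rate for Diet D: 1039/1600 = 0.649.

0.65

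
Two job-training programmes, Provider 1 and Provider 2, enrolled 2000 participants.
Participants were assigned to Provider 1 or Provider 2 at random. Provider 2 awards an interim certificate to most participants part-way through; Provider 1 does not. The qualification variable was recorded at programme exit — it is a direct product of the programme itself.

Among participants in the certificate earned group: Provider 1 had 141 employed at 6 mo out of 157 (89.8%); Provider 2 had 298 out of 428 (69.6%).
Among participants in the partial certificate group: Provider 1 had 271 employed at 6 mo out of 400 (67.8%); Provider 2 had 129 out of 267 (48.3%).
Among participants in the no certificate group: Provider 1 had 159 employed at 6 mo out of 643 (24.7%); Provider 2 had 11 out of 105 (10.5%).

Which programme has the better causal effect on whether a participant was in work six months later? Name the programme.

Provider 2

Qualification attained during the programme lies on the pathway programme → qualification attained during the programme → outcome, so adjusting for it blocks the indirect effect. For the total causal effect of programme, use the unadjusted pooled rates.
Pooled: Provider 1 47.6% vs Provider 2 54.8%; Provider 2 is higher overall.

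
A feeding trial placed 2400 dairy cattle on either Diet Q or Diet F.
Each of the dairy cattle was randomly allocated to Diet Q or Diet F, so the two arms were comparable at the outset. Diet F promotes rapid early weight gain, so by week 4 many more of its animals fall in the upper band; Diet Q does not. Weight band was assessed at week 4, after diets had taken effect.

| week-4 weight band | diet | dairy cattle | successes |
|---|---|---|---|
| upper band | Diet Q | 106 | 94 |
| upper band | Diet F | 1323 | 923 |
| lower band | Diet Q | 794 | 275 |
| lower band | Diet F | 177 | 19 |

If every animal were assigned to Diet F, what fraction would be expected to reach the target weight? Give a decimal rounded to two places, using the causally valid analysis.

Diet Q is higher inside every week-4 weight band stratum but Diet F is higher in aggregate. Whether to stratify depends on how week-4 weight band relates to the diet.
Week-4 weight band here is a post-treatment variable shaped by the diet; conditioning on it would introduce bias rather than remove it. The overall comparison is the causal one.
So P(outcome | do(Diet F)) is just the pooled rate for Diet F: 942/1500 = 0.628.

0.63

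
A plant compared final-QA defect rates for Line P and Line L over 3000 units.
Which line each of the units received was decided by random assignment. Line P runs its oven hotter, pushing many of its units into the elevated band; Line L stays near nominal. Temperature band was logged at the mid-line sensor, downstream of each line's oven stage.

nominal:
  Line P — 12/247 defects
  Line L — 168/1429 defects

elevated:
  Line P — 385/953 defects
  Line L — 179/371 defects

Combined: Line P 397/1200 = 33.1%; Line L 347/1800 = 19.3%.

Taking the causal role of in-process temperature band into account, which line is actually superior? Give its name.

Line L

In-process temperature band is recorded after the line and is itself shifted by it — it sits on the causal path from line to outcome. Conditioning on a mediator would strip out part of the effect we want; the pooled comparison gives the total causal effect.
Pooled: Line P 33.1% vs Line L 19.3%; Line L is lower overall.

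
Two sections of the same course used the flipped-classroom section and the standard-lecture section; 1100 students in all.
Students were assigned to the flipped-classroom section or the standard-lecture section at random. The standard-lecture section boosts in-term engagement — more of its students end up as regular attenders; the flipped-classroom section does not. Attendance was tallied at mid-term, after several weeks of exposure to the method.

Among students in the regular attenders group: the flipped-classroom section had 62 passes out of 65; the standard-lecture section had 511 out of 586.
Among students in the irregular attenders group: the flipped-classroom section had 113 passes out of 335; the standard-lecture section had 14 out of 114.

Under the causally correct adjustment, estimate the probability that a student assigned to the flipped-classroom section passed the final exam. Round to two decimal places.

The distribution of mid-term attendance is itself part of what the teaching method does — it is an intermediate outcome. Holding it fixed would remove that part of the effect; the total effect is the pooled difference.
So P(outcome | do(the flipped-classroom section)) is just the pooled rate for the flipped-classroom section: 175/400 = 0.438.

0.44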